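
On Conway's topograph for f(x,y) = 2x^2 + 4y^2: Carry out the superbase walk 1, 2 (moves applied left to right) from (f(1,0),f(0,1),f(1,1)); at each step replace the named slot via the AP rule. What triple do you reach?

start (2,4,6) = (f(1,0),f(0,1),f(1,1))
replace slot 1: 2·(4+6) − 2 = 18 → (18,4,6)
replace slot 2: 2·(18+6) − 4 = 44 → (18,44,6)

18,44,6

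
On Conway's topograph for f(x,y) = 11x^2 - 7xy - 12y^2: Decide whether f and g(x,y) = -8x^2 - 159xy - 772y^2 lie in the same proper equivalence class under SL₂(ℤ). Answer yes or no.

D₁ = 577, D₂ = 577
river cycle of f (length 10): (-12, 7, 11), (11, 15, -8), (-8, 17, 9), (9, 19, -6), (-6, 17, 12), (12, 7, -11), (-11, 15, 8), (8, 17, -9), (-9, 19, 6), (6, 17, -12)
river cycle of g (length 10): (-8, 17, 9), (9, 19, -6), (-6, 17, 12), (12, 7, -11), (-11, 15, 8), (8, 17, -9), (-9, 19, 6), (6, 17, -12), (-12, 7, 11), (11, 15, -8)
cycles coincide ⇒ equivalent

yes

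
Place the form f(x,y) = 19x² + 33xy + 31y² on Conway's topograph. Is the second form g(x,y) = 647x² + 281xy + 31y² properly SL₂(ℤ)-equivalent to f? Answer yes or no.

D₁ = -1267, D₂ = -1267
f: translate: b→-5 (≡33 mod 38), so (19,33,31)→(19,-5,17)
f: flip: (19,-5,17)→(17,5,19)
f: reduced (well bottom): (17,5,19) with a≤c, −a<b≤a
g: flip: (647,281,31)→(31,-281,647)
g: translate: b→29 (≡-281 mod 62), so (31,-281,647)→(31,29,17)
g: flip: (31,29,17)→(17,-29,31)
g: translate: b→5 (≡-29 mod 34), so (17,-29,31)→(17,5,19)
g: reduced (well bottom): (17,5,19) with a≤c, −a<b≤a
reduced forms (17, 5, 19) vs (17, 5, 19) ⇒ equivalent

yes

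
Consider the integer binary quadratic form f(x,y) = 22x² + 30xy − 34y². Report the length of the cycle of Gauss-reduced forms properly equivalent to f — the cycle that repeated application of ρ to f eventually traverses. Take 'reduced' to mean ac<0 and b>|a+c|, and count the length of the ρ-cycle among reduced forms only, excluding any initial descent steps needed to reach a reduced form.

D = 3892, ⌊√D⌋ = 62
river: ρ → (-34,38,18)
river: ρ → (18,34,-38)
river: ρ → (-38,42,14)
river: ρ → (14,42,-38)
river: ρ → (-38,34,18)
river: ρ → (18,38,-34)
river: ρ → (-34,30,22)
river: ρ → (22,58,-6)
river: ρ → (-6,62,2)
river: ρ → (2,62,-6)
river: ρ → (-6,58,22)
river: ρ → (22,30,-34)
ρ-cycle length = 12 (tail of 0 descent steps not counted)

12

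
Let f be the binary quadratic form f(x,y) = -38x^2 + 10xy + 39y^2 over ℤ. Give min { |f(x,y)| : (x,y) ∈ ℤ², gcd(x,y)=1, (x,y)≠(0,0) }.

river: ρ → (39,68,-9)
river: ρ → (-9,76,7)
river: ρ → (7,64,-69)
river: ρ → (-69,74,2)
river: ρ → (2,74,-69)
river: ρ → (-69,64,7)
river: ρ → (7,76,-9)
river: ρ → (-9,68,39)
river: ρ → (39,10,-38)
river: ρ → (-38,66,11)
river: ρ → (11,66,-38)
river: ρ → (-38,10,39)
closes: descent 0, river 12
min |a| on river = 2

2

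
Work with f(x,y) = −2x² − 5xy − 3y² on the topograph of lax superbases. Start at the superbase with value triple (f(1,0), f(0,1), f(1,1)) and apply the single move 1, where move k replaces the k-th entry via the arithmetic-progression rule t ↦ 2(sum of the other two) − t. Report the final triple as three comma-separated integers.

start (-2,-3,-10) = (f(1,0),f(0,1),f(1,1))
replace slot 1: 2·((-3)+(-10)) − (-2) = -24 → (-24,-3,-10)

-24,-3,-10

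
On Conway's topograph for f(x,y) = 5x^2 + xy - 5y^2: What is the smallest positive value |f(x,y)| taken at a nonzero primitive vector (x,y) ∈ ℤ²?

river: ρ → (-5,9,1)
river: ρ → (1,9,-5)
river: ρ → (-5,1,5)
river: ρ → (5,9,-1)
river: ρ → (-1,9,5)
river: ρ → (5,1,-5)
closes: descent 0, river 6
min |a| on river = 1

1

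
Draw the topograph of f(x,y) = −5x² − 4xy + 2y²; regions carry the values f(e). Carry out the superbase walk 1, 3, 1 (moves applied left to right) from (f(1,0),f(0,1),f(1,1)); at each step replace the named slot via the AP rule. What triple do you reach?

start (-5,2,-7) = (f(1,0),f(0,1),f(1,1))
replace slot 1: 2·(2+(-7)) − (-5) = -5 → (-5,2,-7)
replace slot 3: 2·((-5)+2) − (-7) = 1 → (-5,2,1)
replace slot 1: 2·(2+1) − (-5) = 11 → (11,2,1)

11,2,1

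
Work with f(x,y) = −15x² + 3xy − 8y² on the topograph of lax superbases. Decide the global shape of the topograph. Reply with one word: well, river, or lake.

D = b²−4ac = 3² − 4·(-15)·(-8) = -471
D < 0 ⇒ definite ⇒ every region one sign ⇒ single well

well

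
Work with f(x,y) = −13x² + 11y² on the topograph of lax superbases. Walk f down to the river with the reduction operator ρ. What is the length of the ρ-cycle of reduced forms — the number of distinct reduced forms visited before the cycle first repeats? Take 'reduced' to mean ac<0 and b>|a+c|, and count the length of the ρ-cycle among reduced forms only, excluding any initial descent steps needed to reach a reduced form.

D = 572, ⌊√D⌋ = 23
descent: ρ → (11,22,-2)  [lands on river]
river: ρ → (-2,22,11)
ρ-cycle length = 2 (tail of 1 descent step not counted)

2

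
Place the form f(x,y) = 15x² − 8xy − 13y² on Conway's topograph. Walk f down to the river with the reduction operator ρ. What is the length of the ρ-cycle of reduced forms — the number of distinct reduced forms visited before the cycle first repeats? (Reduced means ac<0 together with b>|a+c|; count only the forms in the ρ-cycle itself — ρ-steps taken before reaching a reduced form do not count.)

D = 844, ⌊√D⌋ = 29
descent: ρ → (-13,8,15)  [lands on river]
river: ρ → (15,22,-6)
river: ρ → (-6,26,7)
river: ρ → (7,16,-21)
river: ρ → (-21,26,2)
river: ρ → (2,26,-21)
river: ρ → (-21,16,7)
river: ρ → (7,26,-6)
river: ρ → (-6,22,15)
river: ρ → (15,8,-13)
river: ρ → (-13,18,10)
river: ρ → (10,22,-9)
river: ρ → (-9,14,18)
river: ρ → (18,22,-5)
river: ρ → (-5,28,3)
river: ρ → (3,26,-14)
river: ρ → (-14,2,15)
river: ρ → (15,28,-1)
river: ρ → (-1,28,15)
river: ρ → (15,2,-14)
river: ρ → (-14,26,3)
river: ρ → (3,28,-5)
river: ρ → (-5,22,18)
river: ρ → (18,14,-9)
river: ρ → (-9,22,10)
river: ρ → (10,18,-13)
ρ-cycle length = 26 (tail of 1 descent step not counted)

26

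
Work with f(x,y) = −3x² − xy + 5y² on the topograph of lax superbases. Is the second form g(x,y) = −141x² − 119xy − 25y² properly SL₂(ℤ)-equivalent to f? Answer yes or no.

D₁ = 61, D₂ = 61
river cycle of f (length 6): (-3, 5, 3), (3, 7, -1), (-1, 7, 3), (3, 5, -3), (-3, 7, 1), (1, 7, -3)
river cycle of g (length 6): (-3, 5, 3), (3, 7, -1), (-1, 7, 3), (3, 5, -3), (-3, 7, 1), (1, 7, -3)
cycles coincide ⇒ equivalent

yes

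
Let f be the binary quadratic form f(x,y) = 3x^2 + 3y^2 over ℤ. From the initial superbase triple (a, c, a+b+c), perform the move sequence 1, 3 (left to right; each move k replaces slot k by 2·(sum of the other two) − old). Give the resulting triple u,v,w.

start (3,3,6) = (f(1,0),f(0,1),f(1,1))
replace slot 1: 2·(3+6) − 3 = 15 → (15,3,6)
replace slot 3: 2·(15+3) − 6 = 30 → (15,3,30)

15,3,30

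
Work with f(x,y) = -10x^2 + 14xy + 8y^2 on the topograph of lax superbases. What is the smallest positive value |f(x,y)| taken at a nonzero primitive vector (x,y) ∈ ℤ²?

river: ρ → (8,18,-6)
river: ρ → (-6,18,8)
river: ρ → (8,14,-10)
river: ρ → (-10,6,12)
river: ρ → (12,18,-4)
river: ρ → (-4,22,2)
river: ρ → (2,22,-4)
river: ρ → (-4,18,12)
river: ρ → (12,6,-10)
river: ρ → (-10,14,8)
closes: descent 0, river 10
min |a| on river = 2

2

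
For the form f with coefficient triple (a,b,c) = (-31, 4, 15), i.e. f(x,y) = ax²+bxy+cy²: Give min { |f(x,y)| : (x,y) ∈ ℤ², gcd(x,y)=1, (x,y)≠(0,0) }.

descent: ρ → (15,26,-20)  [lands on river]
river: ρ → (-20,14,21)
river: ρ → (21,28,-13)
river: ρ → (-13,24,25)
river: ρ → (25,26,-12)
river: ρ → (-12,22,29)
river: ρ → (29,36,-5)
river: ρ → (-5,34,36)
river: ρ → (36,38,-3)
river: ρ → (-3,40,23)
river: ρ → (23,6,-20)
river: ρ → (-20,34,9)
river: ρ → (9,38,-12)
river: ρ → (-12,34,15)
closes: descent 1, river 14
min |a| on river = 3

3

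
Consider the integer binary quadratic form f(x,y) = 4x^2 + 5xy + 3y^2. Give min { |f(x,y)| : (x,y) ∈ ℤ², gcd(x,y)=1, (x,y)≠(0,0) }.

translate: b→-3 (≡5 mod 8), so (4,5,3)→(4,-3,2)
flip: (4,-3,2)→(2,3,4)
translate: b→-1 (≡3 mod 4), so (2,3,4)→(2,-1,3)
reduced (well bottom): (2,-1,3) with a≤c, −a<b≤a
well minimum = a = 2

2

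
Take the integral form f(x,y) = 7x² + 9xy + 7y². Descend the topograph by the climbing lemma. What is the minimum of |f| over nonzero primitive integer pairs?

translate: b→-5 (≡9 mod 14), so (7,9,7)→(7,-5,5)
flip: (7,-5,5)→(5,5,7)
reduced (well bottom): (5,5,7) with a≤c, −a<b≤a
well minimum = a = 5

5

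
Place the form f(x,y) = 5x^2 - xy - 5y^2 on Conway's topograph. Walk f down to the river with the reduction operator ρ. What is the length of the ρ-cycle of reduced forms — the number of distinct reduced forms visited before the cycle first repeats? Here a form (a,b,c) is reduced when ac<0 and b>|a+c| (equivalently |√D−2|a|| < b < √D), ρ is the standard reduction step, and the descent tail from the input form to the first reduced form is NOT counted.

D = 101, ⌊√D⌋ = 10
descent: ρ → (-5,1,5)  [lands on river]
river: ρ → (5,9,-1)
river: ρ → (-1,9,5)
river: ρ → (5,1,-5)
river: ρ → (-5,9,1)
river: ρ → (1,9,-5)
ρ-cycle length = 6 (tail of 1 descent step not counted)

6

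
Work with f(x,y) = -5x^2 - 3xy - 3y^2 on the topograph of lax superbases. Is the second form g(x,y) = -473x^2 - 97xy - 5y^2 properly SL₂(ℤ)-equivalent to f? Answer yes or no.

D₁ = -51, D₂ = -51
f is negative-definite; reduce −f:
−f: flip: (5,3,3)→(3,-3,5)
−f: translate: b→3 (≡-3 mod 6), so (3,-3,5)→(3,3,5)
−f: reduced (well bottom): (3,3,5) with a≤c, −a<b≤a
flip sign back: reduced form of f is (-3,-3,-5)
g is negative-definite; reduce −g:
−g: flip: (473,97,5)→(5,-97,473)
−g: translate: b→3 (≡-97 mod 10), so (5,-97,473)→(5,3,3)
−g: flip: (5,3,3)→(3,-3,5)
−g: translate: b→3 (≡-3 mod 6), so (3,-3,5)→(3,3,5)
−g: reduced (well bottom): (3,3,5) with a≤c, −a<b≤a
flip sign back: reduced form of g is (-3,-3,-5)
reduced forms (-3, -3, -5) vs (-3, -3, -5) ⇒ equivalent

yes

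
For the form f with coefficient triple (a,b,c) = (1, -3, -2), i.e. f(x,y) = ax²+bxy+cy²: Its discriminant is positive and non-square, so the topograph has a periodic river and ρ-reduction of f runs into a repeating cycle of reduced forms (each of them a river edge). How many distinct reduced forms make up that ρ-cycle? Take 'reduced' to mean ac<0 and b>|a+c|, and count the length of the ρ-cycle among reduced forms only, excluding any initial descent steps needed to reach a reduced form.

D = 17, ⌊√D⌋ = 4
descent: ρ → (-2,3,1)  [lands on river]
river: ρ → (1,3,-2)
river: ρ → (-2,1,2)
river: ρ → (2,3,-1)
river: ρ → (-1,3,2)
river: ρ → (2,1,-2)
ρ-cycle length = 6 (tail of 1 descent step not counted)

6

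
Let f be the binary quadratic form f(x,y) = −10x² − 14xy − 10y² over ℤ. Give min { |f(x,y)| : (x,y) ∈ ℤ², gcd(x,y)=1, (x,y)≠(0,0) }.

translate: b→-6 (≡14 mod 20), so (10,14,10)→(10,-6,6)
flip: (10,-6,6)→(6,6,10)
reduced (well bottom): (6,6,10) with a≤c, −a<b≤a
well minimum |f| = |-6| = 6 (negative-definite)

6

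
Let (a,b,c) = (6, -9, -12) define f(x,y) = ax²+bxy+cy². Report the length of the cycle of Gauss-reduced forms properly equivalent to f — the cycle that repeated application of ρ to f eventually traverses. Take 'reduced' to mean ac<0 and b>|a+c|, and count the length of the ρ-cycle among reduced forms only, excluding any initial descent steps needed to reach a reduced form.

D = 369, ⌊√D⌋ = 19
descent: ρ → (-12,9,6)  [lands on river]
river: ρ → (6,15,-6)
river: ρ → (-6,9,12)
river: ρ → (12,15,-3)
river: ρ → (-3,15,12)
river: ρ → (12,9,-6)
river: ρ → (-6,15,6)
river: ρ → (6,9,-12)
river: ρ → (-12,15,3)
river: ρ → (3,15,-12)
ρ-cycle length = 10 (tail of 1 descent step not counted)

10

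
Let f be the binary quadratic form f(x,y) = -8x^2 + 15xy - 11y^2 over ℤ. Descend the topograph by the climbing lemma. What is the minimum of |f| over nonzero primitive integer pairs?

translate: b→1 (≡-15 mod 16), so (8,-15,11)→(8,1,4)
flip: (8,1,4)→(4,-1,8)
reduced (well bottom): (4,-1,8) with a≤c, −a<b≤a
well minimum |f| = |-4| = 4 (negative-definite)

4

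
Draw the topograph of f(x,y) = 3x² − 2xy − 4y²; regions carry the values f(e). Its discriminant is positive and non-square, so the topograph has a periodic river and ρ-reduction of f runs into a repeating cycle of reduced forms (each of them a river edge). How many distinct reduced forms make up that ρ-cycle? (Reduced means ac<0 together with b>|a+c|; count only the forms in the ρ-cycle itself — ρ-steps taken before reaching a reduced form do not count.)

D = 52, ⌊√D⌋ = 7
descent: ρ → (-4,2,3)  [lands on river]
river: ρ → (3,4,-3)
river: ρ → (-3,2,4)
river: ρ → (4,6,-1)
river: ρ → (-1,6,4)
river: ρ → (4,2,-3)
river: ρ → (-3,4,3)
river: ρ → (3,2,-4)
river: ρ → (-4,6,1)
river: ρ → (1,6,-4)
ρ-cycle length = 10 (tail of 1 descent step not counted)

10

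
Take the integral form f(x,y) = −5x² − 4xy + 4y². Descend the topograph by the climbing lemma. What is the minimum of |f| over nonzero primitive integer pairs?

descent: ρ → (4,4,-5)  [lands on river]
river: ρ → (-5,6,3)
river: ρ → (3,6,-5)
river: ρ → (-5,4,4)
closes: descent 1, river 4
min |a| on river = 3

3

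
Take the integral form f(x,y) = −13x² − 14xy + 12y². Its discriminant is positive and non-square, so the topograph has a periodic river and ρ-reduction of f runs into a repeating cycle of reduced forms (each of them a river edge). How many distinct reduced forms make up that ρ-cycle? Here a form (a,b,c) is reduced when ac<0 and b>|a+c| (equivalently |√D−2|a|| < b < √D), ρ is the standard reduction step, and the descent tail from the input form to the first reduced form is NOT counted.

D = 820, ⌊√D⌋ = 28
descent: ρ → (12,14,-13)  [lands on river]
river: ρ → (-13,12,13)
river: ρ → (13,14,-12)
river: ρ → (-12,10,15)
river: ρ → (15,20,-7)
river: ρ → (-7,22,12)
river: ρ → (12,26,-3)
river: ρ → (-3,28,3)
river: ρ → (3,26,-12)
river: ρ → (-12,22,7)
river: ρ → (7,20,-15)
river: ρ → (-15,10,12)
ρ-cycle length = 12 (tail of 1 descent step not counted)

12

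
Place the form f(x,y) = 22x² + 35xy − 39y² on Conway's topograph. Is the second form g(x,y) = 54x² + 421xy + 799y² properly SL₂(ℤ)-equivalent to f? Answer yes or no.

D₁ = 4657, D₂ = 4657
river cycle of f (length 194): (-39, 43, 18), (18, 65, -6), (-6, 67, 7), (7, 59, -42), (-42, 25, 24), (24, 23, -43), (-43, 63, 4), (4, 65, -27), (-27, 43, 26), (26, 61, -9), … (184 more)
river cycle of g (length 194): (-21, 53, 22), (22, 35, -39), (-39, 43, 18), (18, 65, -6), (-6, 67, 7), (7, 59, -42), (-42, 25, 24), (24, 23, -43), (-43, 63, 4), (4, 65, -27), … (184 more)
cycles coincide ⇒ equivalent

yes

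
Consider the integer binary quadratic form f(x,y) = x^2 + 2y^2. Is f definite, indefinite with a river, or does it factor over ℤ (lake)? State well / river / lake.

D = b²−4ac = 0² − 4·1·2 = -8
D < 0 ⇒ definite ⇒ every region one sign ⇒ single well

well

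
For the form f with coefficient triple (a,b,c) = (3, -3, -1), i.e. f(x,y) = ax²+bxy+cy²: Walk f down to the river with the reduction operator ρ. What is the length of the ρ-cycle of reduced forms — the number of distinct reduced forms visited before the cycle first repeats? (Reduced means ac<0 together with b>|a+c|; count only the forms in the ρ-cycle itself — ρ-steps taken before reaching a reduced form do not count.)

D = 21, ⌊√D⌋ = 4
descent: ρ → (-1,3,3)  [lands on river]
river: ρ → (3,3,-1)
ρ-cycle length = 2 (tail of 1 descent step not counted)

2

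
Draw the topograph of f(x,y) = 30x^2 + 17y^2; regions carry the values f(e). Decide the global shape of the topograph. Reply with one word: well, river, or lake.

D = b²−4ac = 0² − 4·30·17 = -2040
D < 0 ⇒ definite ⇒ every region one sign ⇒ single well

well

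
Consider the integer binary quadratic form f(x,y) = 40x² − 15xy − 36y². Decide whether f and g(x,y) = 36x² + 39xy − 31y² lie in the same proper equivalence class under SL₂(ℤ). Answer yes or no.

D₁ = 5985, D₂ = 5985
river cycle of f (length 22): (-36, 15, 40), (40, 65, -11), (-11, 67, 34), (34, 69, -9), (-9, 75, 10), (10, 65, -44), (-44, 23, 31), (31, 39, -36), (-36, 33, 34), (34, 35, -35), … (12 more)
river cycle of g (length 22): (-31, 23, 44), (44, 65, -10), (-10, 75, 9), (9, 69, -34), (-34, 67, 11), (11, 65, -40), (-40, 15, 36), (36, 57, -19), (-19, 57, 36), (36, 15, -40), … (12 more)
cycles differ ⇒ inequivalent

no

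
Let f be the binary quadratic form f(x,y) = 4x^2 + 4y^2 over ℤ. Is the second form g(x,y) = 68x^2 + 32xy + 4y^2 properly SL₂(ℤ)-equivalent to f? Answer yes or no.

D₁ = -64, D₂ = -64
f: reduced (well bottom): (4,0,4) with a≤c, −a<b≤a
g: flip: (68,32,4)→(4,-32,68)
g: translate: b→0 (≡-32 mod 8), so (4,-32,68)→(4,0,4)
g: reduced (well bottom): (4,0,4) with a≤c, −a<b≤a
reduced forms (4, 0, 4) vs (4, 0, 4) ⇒ equivalent

yes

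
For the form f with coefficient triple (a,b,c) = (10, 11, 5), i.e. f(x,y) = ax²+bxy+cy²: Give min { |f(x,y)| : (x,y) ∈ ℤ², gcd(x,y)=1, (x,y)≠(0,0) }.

translate: b→-9 (≡11 mod 20), so (10,11,5)→(10,-9,4)
flip: (10,-9,4)→(4,9,10)
translate: b→1 (≡9 mod 8), so (4,9,10)→(4,1,5)
reduced (well bottom): (4,1,5) with a≤c, −a<b≤a
well minimum = a = 4

4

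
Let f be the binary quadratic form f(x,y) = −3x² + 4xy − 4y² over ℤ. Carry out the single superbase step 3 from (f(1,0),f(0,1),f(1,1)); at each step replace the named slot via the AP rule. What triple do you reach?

start (-3,-4,-3) = (f(1,0),f(0,1),f(1,1))
replace slot 3: 2·((-3)+(-4)) − (-3) = -11 → (-3,-4,-11)

-3,-4,-11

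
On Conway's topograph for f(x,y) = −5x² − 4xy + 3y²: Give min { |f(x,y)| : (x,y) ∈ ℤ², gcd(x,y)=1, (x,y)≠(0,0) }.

descent: ρ → (3,4,-5)  [lands on river]
river: ρ → (-5,6,2)
river: ρ → (2,6,-5)
river: ρ → (-5,4,3)
river: ρ → (3,8,-1)
river: ρ → (-1,8,3)
closes: descent 1, river 6
min |a| on river = 1

1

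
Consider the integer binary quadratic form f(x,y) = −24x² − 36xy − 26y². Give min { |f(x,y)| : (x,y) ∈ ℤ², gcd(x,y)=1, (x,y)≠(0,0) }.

translate: b→-12 (≡36 mod 48), so (24,36,26)→(24,-12,14)
flip: (24,-12,14)→(14,12,24)
reduced (well bottom): (14,12,24) with a≤c, −a<b≤a
well minimum |f| = |-14| = 14 (negative-definite)

14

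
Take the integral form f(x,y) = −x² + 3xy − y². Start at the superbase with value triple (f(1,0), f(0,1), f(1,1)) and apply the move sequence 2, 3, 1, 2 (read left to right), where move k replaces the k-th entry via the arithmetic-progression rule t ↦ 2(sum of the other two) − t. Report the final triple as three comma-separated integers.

start (-1,-1,1) = (f(1,0),f(0,1),f(1,1))
replace slot 2: 2·((-1)+1) − (-1) = 1 → (-1,1,1)
replace slot 3: 2·((-1)+1) − 1 = -1 → (-1,1,-1)
replace slot 1: 2·(1+(-1)) − (-1) = 1 → (1,1,-1)
replace slot 2: 2·(1+(-1)) − 1 = -1 → (1,-1,-1)

1,-1,-1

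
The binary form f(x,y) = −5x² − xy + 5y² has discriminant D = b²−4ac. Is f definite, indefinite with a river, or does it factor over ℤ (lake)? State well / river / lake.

D = b²−4ac = (-1)² − 4·(-5)·5 = 101
D > 0 non-square ⇒ indefinite ⇒ periodic river

river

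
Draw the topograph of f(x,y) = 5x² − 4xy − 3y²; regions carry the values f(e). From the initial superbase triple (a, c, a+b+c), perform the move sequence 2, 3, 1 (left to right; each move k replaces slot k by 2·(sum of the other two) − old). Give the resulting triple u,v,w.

start (5,-3,-2) = (f(1,0),f(0,1),f(1,1))
replace slot 2: 2·(5+(-2)) − (-3) = 9 → (5,9,-2)
replace slot 3: 2·(5+9) − (-2) = 30 → (5,9,30)
replace slot 1: 2·(9+30) − 5 = 73 → (73,9,30)

73,9,30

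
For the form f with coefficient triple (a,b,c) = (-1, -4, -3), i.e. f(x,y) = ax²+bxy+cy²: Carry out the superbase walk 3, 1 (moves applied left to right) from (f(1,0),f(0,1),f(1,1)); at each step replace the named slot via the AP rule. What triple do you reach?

start (-1,-3,-8) = (f(1,0),f(0,1),f(1,1))
replace slot 3: 2·((-1)+(-3)) − (-8) = 0 → (-1,-3,0)
replace slot 1: 2·((-3)+0) − (-1) = -5 → (-5,-3,0)

-5,-3,0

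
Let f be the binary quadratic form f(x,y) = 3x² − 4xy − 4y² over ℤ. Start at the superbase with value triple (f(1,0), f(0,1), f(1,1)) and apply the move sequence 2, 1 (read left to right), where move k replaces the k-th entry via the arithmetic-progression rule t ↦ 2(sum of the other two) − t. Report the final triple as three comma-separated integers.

start (3,-4,-5) = (f(1,0),f(0,1),f(1,1))
replace slot 2: 2·(3+(-5)) − (-4) = 0 → (3,0,-5)
replace slot 1: 2·(0+(-5)) − 3 = -13 → (-13,0,-5)

-13,0,-5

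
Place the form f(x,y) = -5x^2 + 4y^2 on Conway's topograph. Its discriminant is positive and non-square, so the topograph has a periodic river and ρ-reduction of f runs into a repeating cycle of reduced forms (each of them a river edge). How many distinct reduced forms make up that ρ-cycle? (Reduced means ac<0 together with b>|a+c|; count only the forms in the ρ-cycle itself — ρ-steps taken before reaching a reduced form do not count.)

D = 80, ⌊√D⌋ = 8
descent: ρ → (4,8,-1)  [lands on river]
river: ρ → (-1,8,4)
ρ-cycle length = 2 (tail of 1 descent step not counted)

2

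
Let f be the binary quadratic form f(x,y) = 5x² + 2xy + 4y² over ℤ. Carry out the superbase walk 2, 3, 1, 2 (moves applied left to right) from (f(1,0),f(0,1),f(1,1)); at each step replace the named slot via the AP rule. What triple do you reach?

start (5,4,11) = (f(1,0),f(0,1),f(1,1))
replace slot 2: 2·(5+11) − 4 = 28 → (5,28,11)
replace slot 3: 2·(5+28) − 11 = 55 → (5,28,55)
replace slot 1: 2·(28+55) − 5 = 161 → (161,28,55)
replace slot 2: 2·(161+55) − 28 = 404 → (161,404,55)

161,404,55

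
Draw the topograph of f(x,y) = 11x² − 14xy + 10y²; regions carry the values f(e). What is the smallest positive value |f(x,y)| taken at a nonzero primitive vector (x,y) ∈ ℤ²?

translate: b→8 (≡-14 mod 22), so (11,-14,10)→(11,8,7)
flip: (11,8,7)→(7,-8,11)
translate: b→6 (≡-8 mod 14), so (7,-8,11)→(7,6,10)
reduced (well bottom): (7,6,10) with a≤c, −a<b≤a
well minimum = a = 7

7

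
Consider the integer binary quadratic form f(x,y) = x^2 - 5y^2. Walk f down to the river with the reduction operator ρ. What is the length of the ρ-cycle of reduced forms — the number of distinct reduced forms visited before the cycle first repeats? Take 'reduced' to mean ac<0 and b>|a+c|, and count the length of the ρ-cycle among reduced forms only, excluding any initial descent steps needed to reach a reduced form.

D = 20, ⌊√D⌋ = 4
descent: ρ → (-5,0,1)
descent: ρ → (1,4,-1)  [lands on river]
river: ρ → (-1,4,1)
ρ-cycle length = 2 (tail of 2 descent steps not counted)

2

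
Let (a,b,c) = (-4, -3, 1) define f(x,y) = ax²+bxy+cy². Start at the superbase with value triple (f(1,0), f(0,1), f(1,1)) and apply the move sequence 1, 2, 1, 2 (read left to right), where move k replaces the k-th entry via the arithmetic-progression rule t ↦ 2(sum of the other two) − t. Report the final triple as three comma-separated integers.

start (-4,1,-6) = (f(1,0),f(0,1),f(1,1))
replace slot 1: 2·(1+(-6)) − (-4) = -6 → (-6,1,-6)
replace slot 2: 2·((-6)+(-6)) − 1 = -25 → (-6,-25,-6)
replace slot 1: 2·((-25)+(-6)) − (-6) = -56 → (-56,-25,-6)
replace slot 2: 2·((-56)+(-6)) − (-25) = -99 → (-56,-99,-6)

-56,-99,-6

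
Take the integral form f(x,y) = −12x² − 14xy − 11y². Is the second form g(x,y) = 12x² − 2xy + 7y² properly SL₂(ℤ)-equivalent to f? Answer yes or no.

D₁ = -332, D₂ = -332
f is negative-definite; reduce −f:
−f: translate: b→-10 (≡14 mod 24), so (12,14,11)→(12,-10,9)
−f: flip: (12,-10,9)→(9,10,12)
−f: translate: b→-8 (≡10 mod 18), so (9,10,12)→(9,-8,11)
−f: reduced (well bottom): (9,-8,11) with a≤c, −a<b≤a
flip sign back: reduced form of f is (-9,8,-11)
g: flip: (12,-2,7)→(7,2,12)
g: reduced (well bottom): (7,2,12) with a≤c, −a<b≤a
reduced forms (-9, 8, -11) vs (7, 2, 12) ⇒ inequivalent

no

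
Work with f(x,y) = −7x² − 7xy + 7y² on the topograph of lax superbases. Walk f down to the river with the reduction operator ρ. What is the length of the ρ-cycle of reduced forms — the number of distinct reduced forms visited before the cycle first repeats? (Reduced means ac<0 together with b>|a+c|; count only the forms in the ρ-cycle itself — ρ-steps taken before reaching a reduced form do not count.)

D = 245, ⌊√D⌋ = 15
descent: ρ → (7,7,-7)  [lands on river]
river: ρ → (-7,7,7)
ρ-cycle length = 2 (tail of 1 descent step not counted)

2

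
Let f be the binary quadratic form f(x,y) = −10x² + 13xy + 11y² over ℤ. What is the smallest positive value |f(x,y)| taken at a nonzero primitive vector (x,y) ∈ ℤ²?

river: ρ → (11,9,-12)
river: ρ → (-12,15,8)
river: ρ → (8,17,-10)
river: ρ → (-10,23,2)
river: ρ → (2,21,-21)
river: ρ → (-21,21,2)
river: ρ → (2,23,-10)
river: ρ → (-10,17,8)
river: ρ → (8,15,-12)
river: ρ → (-12,9,11)
river: ρ → (11,13,-10)
river: ρ → (-10,7,14)
river: ρ → (14,21,-3)
river: ρ → (-3,21,14)
river: ρ → (14,7,-10)
river: ρ → (-10,13,11)
closes: descent 0, river 16
min |a| on river = 2

2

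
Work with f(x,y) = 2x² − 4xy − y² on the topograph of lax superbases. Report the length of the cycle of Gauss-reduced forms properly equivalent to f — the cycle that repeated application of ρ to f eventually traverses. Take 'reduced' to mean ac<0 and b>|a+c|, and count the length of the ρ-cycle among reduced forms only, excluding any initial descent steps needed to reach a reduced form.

D = 24, ⌊√D⌋ = 4
descent: ρ → (-1,4,2)  [lands on river]
river: ρ → (2,4,-1)
ρ-cycle length = 2 (tail of 1 descent step not counted)

2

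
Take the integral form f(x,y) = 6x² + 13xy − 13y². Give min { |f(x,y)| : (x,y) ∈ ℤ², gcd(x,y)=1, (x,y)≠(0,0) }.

river: ρ → (-13,13,6)
river: ρ → (6,11,-15)
river: ρ → (-15,19,2)
river: ρ → (2,21,-5)
river: ρ → (-5,19,6)
river: ρ → (6,17,-8)
river: ρ → (-8,15,8)
river: ρ → (8,17,-6)
river: ρ → (-6,19,5)
river: ρ → (5,21,-2)
river: ρ → (-2,19,15)
river: ρ → (15,11,-6)
river: ρ → (-6,13,13)
river: ρ → (13,13,-6)
river: ρ → (-6,11,15)
river: ρ → (15,19,-2)
river: ρ → (-2,21,5)
river: ρ → (5,19,-6)
river: ρ → (-6,17,8)
river: ρ → (8,15,-8)
river: ρ → (-8,17,6)
river: ρ → (6,19,-5)
river: ρ → (-5,21,2)
river: ρ → (2,19,-15)
river: ρ → (-15,11,6)
river: ρ → (6,13,-13)
closes: descent 0, river 26
min |a| on river = 2

2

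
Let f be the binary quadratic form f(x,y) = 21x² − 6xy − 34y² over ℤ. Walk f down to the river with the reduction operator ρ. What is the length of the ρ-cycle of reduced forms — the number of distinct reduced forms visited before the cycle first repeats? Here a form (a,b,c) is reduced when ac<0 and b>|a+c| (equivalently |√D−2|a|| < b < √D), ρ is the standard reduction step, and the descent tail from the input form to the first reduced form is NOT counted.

D = 2892, ⌊√D⌋ = 53
descent: ρ → (-34,6,21)
descent: ρ → (21,36,-19)  [lands on river]
river: ρ → (-19,40,17)
river: ρ → (17,28,-31)
river: ρ → (-31,34,14)
river: ρ → (14,50,-7)
river: ρ → (-7,48,21)
ρ-cycle length = 6 (tail of 2 descent steps not counted)

6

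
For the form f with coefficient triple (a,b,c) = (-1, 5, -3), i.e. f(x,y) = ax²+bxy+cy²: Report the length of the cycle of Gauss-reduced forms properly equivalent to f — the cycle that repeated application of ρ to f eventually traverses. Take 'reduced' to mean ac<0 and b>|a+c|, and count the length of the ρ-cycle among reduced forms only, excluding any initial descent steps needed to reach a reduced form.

D = 13, ⌊√D⌋ = 3
descent: ρ → (-3,1,1)
descent: ρ → (1,3,-1)  [lands on river]
river: ρ → (-1,3,1)
ρ-cycle length = 2 (tail of 2 descent steps not counted)

2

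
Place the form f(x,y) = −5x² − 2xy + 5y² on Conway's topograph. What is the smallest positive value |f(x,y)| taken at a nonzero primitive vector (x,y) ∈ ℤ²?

descent: ρ → (5,2,-5)  [lands on river]
river: ρ → (-5,8,2)
river: ρ → (2,8,-5)
river: ρ → (-5,2,5)
river: ρ → (5,8,-2)
river: ρ → (-2,8,5)
closes: descent 1, river 6
min |a| on river = 2

2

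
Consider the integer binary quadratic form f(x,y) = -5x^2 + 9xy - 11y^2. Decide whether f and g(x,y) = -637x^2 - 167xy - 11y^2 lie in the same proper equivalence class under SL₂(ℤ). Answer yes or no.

D₁ = -139, D₂ = -139
f is negative-definite; reduce −f:
−f: translate: b→1 (≡-9 mod 10), so (5,-9,11)→(5,1,7)
−f: reduced (well bottom): (5,1,7) with a≤c, −a<b≤a
flip sign back: reduced form of f is (-5,-1,-7)
g is negative-definite; reduce −g:
−g: flip: (637,167,11)→(11,-167,637)
−g: translate: b→9 (≡-167 mod 22), so (11,-167,637)→(11,9,5)
−g: flip: (11,9,5)→(5,-9,11)
−g: translate: b→1 (≡-9 mod 10), so (5,-9,11)→(5,1,7)
−g: reduced (well bottom): (5,1,7) with a≤c, −a<b≤a
flip sign back: reduced form of g is (-5,-1,-7)
reduced forms (-5, -1, -7) vs (-5, -1, -7) ⇒ equivalent

yes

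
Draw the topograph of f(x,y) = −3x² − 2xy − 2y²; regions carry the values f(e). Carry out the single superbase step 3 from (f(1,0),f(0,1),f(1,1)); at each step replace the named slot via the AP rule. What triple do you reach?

start (-3,-2,-7) = (f(1,0),f(0,1),f(1,1))
replace slot 3: 2·((-3)+(-2)) − (-7) = -3 → (-3,-2,-3)

-3,-2,-3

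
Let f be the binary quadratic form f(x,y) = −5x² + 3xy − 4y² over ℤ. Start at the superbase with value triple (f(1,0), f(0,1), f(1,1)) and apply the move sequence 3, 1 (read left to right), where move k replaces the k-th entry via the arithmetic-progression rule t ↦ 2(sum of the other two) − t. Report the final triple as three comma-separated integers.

start (-5,-4,-6) = (f(1,0),f(0,1),f(1,1))
replace slot 3: 2·((-5)+(-4)) − (-6) = -12 → (-5,-4,-12)
replace slot 1: 2·((-4)+(-12)) − (-5) = -27 → (-27,-4,-12)

-27,-4,-12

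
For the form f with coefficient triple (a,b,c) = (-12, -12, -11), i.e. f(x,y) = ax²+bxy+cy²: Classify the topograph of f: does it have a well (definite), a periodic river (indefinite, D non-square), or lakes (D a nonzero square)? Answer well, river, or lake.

D = b²−4ac = (-12)² − 4·(-12)·(-11) = -384
D < 0 ⇒ definite ⇒ every region one sign ⇒ single well

well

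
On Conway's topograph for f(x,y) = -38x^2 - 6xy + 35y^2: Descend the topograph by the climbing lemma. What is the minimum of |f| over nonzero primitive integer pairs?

descent: ρ → (35,6,-38)  [lands on river]
river: ρ → (-38,70,3)
river: ρ → (3,68,-61)
river: ρ → (-61,54,10)
river: ρ → (10,66,-25)
river: ρ → (-25,34,42)
river: ρ → (42,50,-17)
river: ρ → (-17,52,39)
river: ρ → (39,26,-30)
river: ρ → (-30,34,35)
river: ρ → (35,36,-29)
river: ρ → (-29,22,42)
river: ρ → (42,62,-9)
river: ρ → (-9,64,35)
closes: descent 1, river 14
min |a| on river = 3

3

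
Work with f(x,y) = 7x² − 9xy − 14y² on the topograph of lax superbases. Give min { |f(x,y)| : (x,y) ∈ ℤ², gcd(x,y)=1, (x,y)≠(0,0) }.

descent: ρ → (-14,9,7)  [lands on river]
river: ρ → (7,19,-4)
river: ρ → (-4,21,2)
river: ρ → (2,19,-14)
closes: descent 1, river 4
min |a| on river = 2

2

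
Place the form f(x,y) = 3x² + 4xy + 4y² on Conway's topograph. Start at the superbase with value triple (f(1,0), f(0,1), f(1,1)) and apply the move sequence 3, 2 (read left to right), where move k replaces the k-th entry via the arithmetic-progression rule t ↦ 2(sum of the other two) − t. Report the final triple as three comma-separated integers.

start (3,4,11) = (f(1,0),f(0,1),f(1,1))
replace slot 3: 2·(3+4) − 11 = 3 → (3,4,3)
replace slot 2: 2·(3+3) − 4 = 8 → (3,8,3)

3,8,3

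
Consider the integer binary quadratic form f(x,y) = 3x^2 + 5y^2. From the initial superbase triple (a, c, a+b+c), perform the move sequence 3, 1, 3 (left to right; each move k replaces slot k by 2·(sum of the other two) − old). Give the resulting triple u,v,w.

start (3,5,8) = (f(1,0),f(0,1),f(1,1))
replace slot 3: 2·(3+5) − 8 = 8 → (3,5,8)
replace slot 1: 2·(5+8) − 3 = 23 → (23,5,8)
replace slot 3: 2·(23+5) − 8 = 48 → (23,5,48)

23,5,48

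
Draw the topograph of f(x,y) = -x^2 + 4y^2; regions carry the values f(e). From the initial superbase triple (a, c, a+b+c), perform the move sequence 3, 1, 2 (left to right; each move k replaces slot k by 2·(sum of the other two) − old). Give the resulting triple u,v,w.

start (-1,4,3) = (f(1,0),f(0,1),f(1,1))
replace slot 3: 2·((-1)+4) − 3 = 3 → (-1,4,3)
replace slot 1: 2·(4+3) − (-1) = 15 → (15,4,3)
replace slot 2: 2·(15+3) − 4 = 32 → (15,32,3)

15,32,3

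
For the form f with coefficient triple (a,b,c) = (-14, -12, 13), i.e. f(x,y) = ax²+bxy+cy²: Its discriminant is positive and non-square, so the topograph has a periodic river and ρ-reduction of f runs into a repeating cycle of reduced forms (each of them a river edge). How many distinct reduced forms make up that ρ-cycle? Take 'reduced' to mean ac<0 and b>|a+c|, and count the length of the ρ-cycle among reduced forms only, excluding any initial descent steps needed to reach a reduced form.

D = 872, ⌊√D⌋ = 29
descent: ρ → (13,12,-14)  [lands on river]
river: ρ → (-14,16,11)
river: ρ → (11,28,-2)
river: ρ → (-2,28,11)
river: ρ → (11,16,-14)
river: ρ → (-14,12,13)
river: ρ → (13,14,-13)
river: ρ → (-13,12,14)
river: ρ → (14,16,-11)
river: ρ → (-11,28,2)
river: ρ → (2,28,-11)
river: ρ → (-11,16,14)
river: ρ → (14,12,-13)
river: ρ → (-13,14,13)
ρ-cycle length = 14 (tail of 1 descent step not counted)

14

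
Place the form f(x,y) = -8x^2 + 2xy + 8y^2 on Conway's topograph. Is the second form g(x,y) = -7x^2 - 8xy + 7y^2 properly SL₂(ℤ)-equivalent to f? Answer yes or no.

D₁ = 260, D₂ = 260
river cycle of f (length 6): (8, 14, -2), (-2, 14, 8), (8, 2, -8), (-8, 14, 2), (2, 14, -8), (-8, 2, 8)
river cycle of g (length 10): (7, 8, -7), (-7, 6, 8), (8, 10, -5), (-5, 10, 8), (8, 6, -7), (-7, 8, 7), (7, 6, -8), (-8, 10, 5), (5, 10, -8), (-8, 6, 7)
cycles differ ⇒ inequivalent

no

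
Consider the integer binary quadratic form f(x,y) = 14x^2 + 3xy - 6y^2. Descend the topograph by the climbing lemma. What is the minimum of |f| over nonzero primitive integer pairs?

descent: ρ → (-6,9,11)  [lands on river]
river: ρ → (11,13,-4)
river: ρ → (-4,11,14)
river: ρ → (14,17,-1)
river: ρ → (-1,17,14)
river: ρ → (14,11,-4)
river: ρ → (-4,13,11)
river: ρ → (11,9,-6)
river: ρ → (-6,15,5)
river: ρ → (5,15,-6)
closes: descent 1, river 10
min |a| on river = 1

1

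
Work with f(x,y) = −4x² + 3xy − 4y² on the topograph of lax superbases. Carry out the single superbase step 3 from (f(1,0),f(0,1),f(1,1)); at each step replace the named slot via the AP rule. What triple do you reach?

start (-4,-4,-5) = (f(1,0),f(0,1),f(1,1))
replace slot 3: 2·((-4)+(-4)) − (-5) = -11 → (-4,-4,-11)

-4,-4,-11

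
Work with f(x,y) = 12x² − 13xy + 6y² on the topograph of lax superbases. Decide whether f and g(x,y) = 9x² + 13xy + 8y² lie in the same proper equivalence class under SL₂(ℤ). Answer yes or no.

D₁ = -119, D₂ = -119
f: translate: b→11 (≡-13 mod 24), so (12,-13,6)→(12,11,5)
f: flip: (12,11,5)→(5,-11,12)
f: translate: b→-1 (≡-11 mod 10), so (5,-11,12)→(5,-1,6)
f: reduced (well bottom): (5,-1,6) with a≤c, −a<b≤a
g: translate: b→-5 (≡13 mod 18), so (9,13,8)→(9,-5,4)
g: flip: (9,-5,4)→(4,5,9)
g: translate: b→-3 (≡5 mod 8), so (4,5,9)→(4,-3,8)
g: reduced (well bottom): (4,-3,8) with a≤c, −a<b≤a
reduced forms (5, -1, 6) vs (4, -3, 8) ⇒ inequivalent

no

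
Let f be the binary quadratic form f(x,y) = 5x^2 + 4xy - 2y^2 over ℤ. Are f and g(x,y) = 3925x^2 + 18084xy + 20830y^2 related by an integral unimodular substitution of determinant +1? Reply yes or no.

D₁ = 56, D₂ = 56
river cycle of f (length 4): (-2, 4, 5), (5, 6, -1), (-1, 6, 5), (5, 4, -2)
river cycle of g (length 4): (5, 4, -2), (-2, 4, 5), (5, 6, -1), (-1, 6, 5)
cycles coincide ⇒ equivalent

yes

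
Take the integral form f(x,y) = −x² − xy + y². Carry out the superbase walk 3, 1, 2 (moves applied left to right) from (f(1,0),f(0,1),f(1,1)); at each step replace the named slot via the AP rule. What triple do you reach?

start (-1,1,-1) = (f(1,0),f(0,1),f(1,1))
replace slot 3: 2·((-1)+1) − (-1) = 1 → (-1,1,1)
replace slot 1: 2·(1+1) − (-1) = 5 → (5,1,1)
replace slot 2: 2·(5+1) − 1 = 11 → (5,11,1)

5,11,1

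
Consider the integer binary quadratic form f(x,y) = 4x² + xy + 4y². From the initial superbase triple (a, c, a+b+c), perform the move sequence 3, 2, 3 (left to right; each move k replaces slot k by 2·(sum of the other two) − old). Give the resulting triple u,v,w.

start (4,4,9) = (f(1,0),f(0,1),f(1,1))
replace slot 3: 2·(4+4) − 9 = 7 → (4,4,7)
replace slot 2: 2·(4+7) − 4 = 18 → (4,18,7)
replace slot 3: 2·(4+18) − 7 = 37 → (4,18,37)

4,18,37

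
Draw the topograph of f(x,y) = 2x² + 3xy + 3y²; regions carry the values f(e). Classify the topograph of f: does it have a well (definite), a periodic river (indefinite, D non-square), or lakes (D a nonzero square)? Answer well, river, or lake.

D = b²−4ac = 3² − 4·2·3 = -15
D < 0 ⇒ definite ⇒ every region one sign ⇒ single well

well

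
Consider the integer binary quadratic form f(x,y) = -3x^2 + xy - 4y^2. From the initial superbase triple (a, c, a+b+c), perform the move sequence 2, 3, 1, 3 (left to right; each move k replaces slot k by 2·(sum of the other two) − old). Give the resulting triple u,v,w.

start (-3,-4,-6) = (f(1,0),f(0,1),f(1,1))
replace slot 2: 2·((-3)+(-6)) − (-4) = -14 → (-3,-14,-6)
replace slot 3: 2·((-3)+(-14)) − (-6) = -28 → (-3,-14,-28)
replace slot 1: 2·((-14)+(-28)) − (-3) = -81 → (-81,-14,-28)
replace slot 3: 2·((-81)+(-14)) − (-28) = -162 → (-81,-14,-162)

-81,-14,-162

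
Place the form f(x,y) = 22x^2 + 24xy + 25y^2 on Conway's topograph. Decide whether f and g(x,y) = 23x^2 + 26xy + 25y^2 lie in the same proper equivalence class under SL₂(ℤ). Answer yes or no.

D₁ = -1624, D₂ = -1624
f: translate: b→-20 (≡24 mod 44), so (22,24,25)→(22,-20,23)
f: reduced (well bottom): (22,-20,23) with a≤c, −a<b≤a
g: translate: b→-20 (≡26 mod 46), so (23,26,25)→(23,-20,22)
g: flip: (23,-20,22)→(22,20,23)
g: reduced (well bottom): (22,20,23) with a≤c, −a<b≤a
reduced forms (22, -20, 23) vs (22, 20, 23) ⇒ inequivalent

no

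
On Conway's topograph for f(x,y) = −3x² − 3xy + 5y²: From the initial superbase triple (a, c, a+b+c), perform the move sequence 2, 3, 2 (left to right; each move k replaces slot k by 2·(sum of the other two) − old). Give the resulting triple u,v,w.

start (-3,5,-1) = (f(1,0),f(0,1),f(1,1))
replace slot 2: 2·((-3)+(-1)) − 5 = -13 → (-3,-13,-1)
replace slot 3: 2·((-3)+(-13)) − (-1) = -31 → (-3,-13,-31)
replace slot 2: 2·((-3)+(-31)) − (-13) = -55 → (-3,-55,-31)

-3,-55,-31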